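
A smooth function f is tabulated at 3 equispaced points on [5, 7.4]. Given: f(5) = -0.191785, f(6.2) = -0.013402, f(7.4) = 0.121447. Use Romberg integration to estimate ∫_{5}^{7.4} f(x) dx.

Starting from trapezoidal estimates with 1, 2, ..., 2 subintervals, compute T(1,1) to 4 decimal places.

-0.0496

T(0,0) (trapezoid, 1 panel, h=2.4000): -0.084406
T(1,0) (trapezoid, 2 panels, h=1.2000): -0.058285
T(1,1) = -0.058285 + (-0.058285 − (-0.084406))/3 = -0.049578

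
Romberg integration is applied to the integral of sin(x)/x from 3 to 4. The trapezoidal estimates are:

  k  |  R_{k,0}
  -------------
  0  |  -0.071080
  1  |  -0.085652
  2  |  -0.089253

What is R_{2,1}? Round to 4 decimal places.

-0.0905

Richardson extrapolation on the trapezoidal column (denominator 4−1=3):
R_{2,1} = -0.089253 + (-0.089253 − (-0.085652))/3 = -0.090453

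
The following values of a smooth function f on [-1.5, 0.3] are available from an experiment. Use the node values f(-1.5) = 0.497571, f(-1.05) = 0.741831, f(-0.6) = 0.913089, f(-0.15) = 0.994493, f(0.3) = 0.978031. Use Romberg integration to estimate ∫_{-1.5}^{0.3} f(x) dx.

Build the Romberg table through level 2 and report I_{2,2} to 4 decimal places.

I_{0,0} (trapezoid, 1 panel, h=1.8000): 1.328042
I_{1,0} (trapezoid, 2 panels, h=0.9000): 1.485801
I_{2,0} (trapezoid, 4 panels, h=0.4500): 1.524246
I_{1,1} = 1.485801 + (1.485801 − 1.328042)/3 = 1.538387
I_{2,1} = 1.524246 + (1.524246 − 1.485801)/3 = 1.537061
I_{2,2} = 1.537061 + (1.537061 − 1.538387)/15 = 1.536973

1.5370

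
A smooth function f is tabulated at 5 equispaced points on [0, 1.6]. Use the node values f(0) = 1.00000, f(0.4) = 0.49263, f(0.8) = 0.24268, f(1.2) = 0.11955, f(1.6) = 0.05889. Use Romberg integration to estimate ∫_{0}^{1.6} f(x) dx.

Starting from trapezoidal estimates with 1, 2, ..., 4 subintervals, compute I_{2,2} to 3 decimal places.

0.532

I_{0,0} (trapezoid, 1 panel, h=1.6000): 0.84711
I_{1,0} (trapezoid, 2 panels, h=0.8000): 0.61770
I_{2,0} (trapezoid, 4 panels, h=0.4000): 0.55372
I_{1,1} = 0.61770 + (0.61770 − 0.84711)/3 = 0.54123
I_{2,1} = 0.55372 + (0.55372 − 0.61770)/3 = 0.53239
I_{2,2} = 0.53239 + (0.53239 − 0.54123)/15 = 0.53180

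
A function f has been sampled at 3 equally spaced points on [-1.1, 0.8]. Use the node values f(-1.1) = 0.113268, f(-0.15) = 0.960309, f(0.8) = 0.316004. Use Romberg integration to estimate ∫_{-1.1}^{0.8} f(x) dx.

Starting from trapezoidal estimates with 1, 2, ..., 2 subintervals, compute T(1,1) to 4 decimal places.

1.3523

T(0,0) (trapezoid, 1 panel, h=1.9000): 0.407808
T(1,0) (trapezoid, 2 panels, h=0.9500): 1.116198
T(1,1) = 1.116198 + (1.116198 − 0.407808)/3 = 1.352328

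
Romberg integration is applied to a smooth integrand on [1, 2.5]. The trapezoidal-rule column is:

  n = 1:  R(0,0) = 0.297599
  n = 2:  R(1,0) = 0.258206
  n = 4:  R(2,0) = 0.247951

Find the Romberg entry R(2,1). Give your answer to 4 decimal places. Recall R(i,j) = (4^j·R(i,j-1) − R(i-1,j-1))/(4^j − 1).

Richardson extrapolation on the trapezoidal column (denominator 4−1=3):
R(2,1) = 0.247951 + (0.247951 − 0.258206)/3 = 0.244533
(Column j=1 coincides with Simpson's rule on the same nodes.)

0.2445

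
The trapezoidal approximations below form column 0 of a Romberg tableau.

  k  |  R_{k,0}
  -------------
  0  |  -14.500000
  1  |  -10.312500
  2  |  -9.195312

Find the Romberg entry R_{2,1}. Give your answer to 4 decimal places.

Richardson extrapolation on the trapezoidal column (denominator 4−1=3):
R_{2,1} = (4·(-9.195312) − (-10.312500)) / 3 = -8.822916

-8.8229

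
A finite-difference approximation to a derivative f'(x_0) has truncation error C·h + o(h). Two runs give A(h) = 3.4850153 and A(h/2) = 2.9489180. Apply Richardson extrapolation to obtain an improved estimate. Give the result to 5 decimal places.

The leading error scales as h; refining by a factor of 2 reduces it by 2^1 = 2.
Extrapolated value = (2·A(h/2) − A(h)) / (2 − 1)
= (2·2.9489180 − 3.4850153) / 1
= 2.4128207 / 1 = 2.4128207

2.41282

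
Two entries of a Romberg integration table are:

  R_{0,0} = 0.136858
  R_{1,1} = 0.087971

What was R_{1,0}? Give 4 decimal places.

0.1002

From R_{1,1} = (4·R_{1,0} − R_{0,0})/3, solve for R_{1,0}:
4·R_{1,0} = 3·0.087971 + 0.136858 = 0.400771
R_{1,0} = 0.100193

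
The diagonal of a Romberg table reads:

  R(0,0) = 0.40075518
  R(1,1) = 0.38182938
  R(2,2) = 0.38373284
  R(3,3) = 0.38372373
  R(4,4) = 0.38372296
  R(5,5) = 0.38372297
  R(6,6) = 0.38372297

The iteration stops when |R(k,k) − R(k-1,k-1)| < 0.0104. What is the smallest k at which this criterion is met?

k = 2

|R(1,1) − R(0,0)| = 0.01892580 ≥ 0.0104
|R(2,2) − R(1,1)| = 0.00190346 < 0.0104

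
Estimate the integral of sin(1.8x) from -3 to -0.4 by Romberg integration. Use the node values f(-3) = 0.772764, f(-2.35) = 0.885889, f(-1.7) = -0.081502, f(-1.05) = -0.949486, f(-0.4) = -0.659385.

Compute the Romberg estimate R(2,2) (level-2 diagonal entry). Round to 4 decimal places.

R(0,0) (trapezoid, 1 panel, h=2.6000): 0.147393
R(1,0) (trapezoid, 2 panels, h=1.3000): -0.032256
R(2,0) (trapezoid, 4 panels, h=0.6500): -0.057466
R(1,1) = -0.032256 + (-0.032256 − 0.147393)/3 = -0.092139
R(2,1) = -0.057466 + (-0.057466 − (-0.032256))/3 = -0.065869
R(2,2) = -0.065869 + (-0.065869 − (-0.092139))/15 = -0.064118

-0.0641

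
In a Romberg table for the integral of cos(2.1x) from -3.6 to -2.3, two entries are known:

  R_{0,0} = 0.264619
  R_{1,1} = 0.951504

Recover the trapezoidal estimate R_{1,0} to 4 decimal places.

From R_{1,1} = (4·R_{1,0} − R_{0,0})/3, solve for R_{1,0}:
4·R_{1,0} = 3·0.951504 + 0.264619 = 3.119131
R_{1,0} = 0.779783

0.7798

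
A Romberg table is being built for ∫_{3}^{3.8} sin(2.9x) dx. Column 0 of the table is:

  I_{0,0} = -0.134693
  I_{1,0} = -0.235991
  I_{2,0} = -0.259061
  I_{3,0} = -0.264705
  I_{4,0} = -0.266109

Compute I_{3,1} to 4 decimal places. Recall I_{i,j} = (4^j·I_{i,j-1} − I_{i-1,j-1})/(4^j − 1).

Richardson extrapolation on the trapezoidal column (denominator 4−1=3):
I_{3,1} = (4·(-0.264705) − (-0.259061)) / 3 = -0.266586

-0.2666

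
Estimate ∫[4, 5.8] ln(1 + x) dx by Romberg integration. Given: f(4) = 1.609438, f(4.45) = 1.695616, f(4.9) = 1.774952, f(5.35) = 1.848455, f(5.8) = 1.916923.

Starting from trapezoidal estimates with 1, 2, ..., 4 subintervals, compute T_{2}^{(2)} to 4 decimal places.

T_{0}^{(0)} (trapezoid, 1 panel, h=1.8000): 3.173725
T_{1}^{(0)} (trapezoid, 2 panels, h=0.9000): 3.184319
T_{2}^{(0)} (trapezoid, 4 panels, h=0.4500): 3.186992
T_{1}^{(1)} = 3.184319 + (3.184319 − 3.173725)/3 = 3.187850
T_{2}^{(1)} = 3.186992 + (3.186992 − 3.184319)/3 = 3.187883
T_{2}^{(2)} = 3.187883 + (3.187883 − 3.187850)/15 = 3.187885

3.1879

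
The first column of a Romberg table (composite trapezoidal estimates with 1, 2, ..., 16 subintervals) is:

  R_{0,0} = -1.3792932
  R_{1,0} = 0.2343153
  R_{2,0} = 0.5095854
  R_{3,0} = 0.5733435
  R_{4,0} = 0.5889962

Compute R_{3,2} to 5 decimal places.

0.59415

Richardson extrapolation on the trapezoidal column (denominator 4−1=3):
R_{2,1} = (4·0.5095854 − 0.2343153) / 3 = 0.6013421
R_{3,1} = 0.5733435 + (0.5733435 − 0.5095854)/3 = 0.5945962
R_{3,2} = (16·0.5945962 − 0.6013421) / 15 = 0.5941465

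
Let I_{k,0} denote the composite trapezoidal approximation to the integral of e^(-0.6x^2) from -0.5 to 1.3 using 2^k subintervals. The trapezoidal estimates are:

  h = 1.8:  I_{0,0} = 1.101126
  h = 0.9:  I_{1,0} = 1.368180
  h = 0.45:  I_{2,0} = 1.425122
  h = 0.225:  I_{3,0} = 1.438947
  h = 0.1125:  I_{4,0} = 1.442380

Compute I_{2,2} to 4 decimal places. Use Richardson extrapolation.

1.4432

I_{1,1} = 1.368180 + (1.368180 − 1.101126)/3 = 1.457198
I_{2,1} = 1.425122 + (1.425122 − 1.368180)/3 = 1.444103
I_{2,2} = 1.444103 + (1.444103 − 1.457198)/15 = 1.443230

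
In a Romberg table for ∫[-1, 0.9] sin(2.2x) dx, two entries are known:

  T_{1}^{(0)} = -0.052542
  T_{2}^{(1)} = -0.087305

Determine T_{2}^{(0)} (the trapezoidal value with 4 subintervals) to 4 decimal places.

From T_{2}^{(1)} = (4·T_{2}^{(0)} − T_{1}^{(0)})/3, solve for T_{2}^{(0)}:
4·T_{2}^{(0)} = 3·(-0.087305) + (-0.052542) = -0.314457
T_{2}^{(0)} = -0.078614

-0.0786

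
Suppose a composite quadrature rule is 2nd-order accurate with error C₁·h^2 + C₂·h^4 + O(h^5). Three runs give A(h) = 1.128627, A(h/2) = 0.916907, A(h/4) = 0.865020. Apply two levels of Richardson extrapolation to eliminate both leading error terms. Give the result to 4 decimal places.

First eliminate the h^2 term (factor 2^2 = 4):
  B₁ = (4·0.916907 − 1.128627)/3 = 0.846334
  B₂ = (4·0.865020 − 0.916907)/3 = 0.847724
Then eliminate the h^4 term (factor 2^4 = 16):
  (16·0.847724 − 0.846334)/15 = 0.847817

0.8478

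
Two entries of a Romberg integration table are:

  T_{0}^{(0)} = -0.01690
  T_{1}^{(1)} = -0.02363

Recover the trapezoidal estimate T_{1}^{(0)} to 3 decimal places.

-0.022

From T_{1}^{(1)} = (4·T_{1}^{(0)} − T_{0}^{(0)})/3, solve for T_{1}^{(0)}:
4·T_{1}^{(0)} = 3·(-0.02363) + (-0.01690) = -0.08779
T_{1}^{(0)} = -0.02195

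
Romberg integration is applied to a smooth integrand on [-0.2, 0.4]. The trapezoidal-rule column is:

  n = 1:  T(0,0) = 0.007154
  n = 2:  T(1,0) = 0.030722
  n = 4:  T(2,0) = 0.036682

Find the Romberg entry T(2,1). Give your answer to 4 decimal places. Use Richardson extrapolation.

0.0387

Richardson extrapolation on the trapezoidal column (denominator 4−1=3):
T(2,1) = 0.036682 + (0.036682 − 0.030722)/3 = 0.038669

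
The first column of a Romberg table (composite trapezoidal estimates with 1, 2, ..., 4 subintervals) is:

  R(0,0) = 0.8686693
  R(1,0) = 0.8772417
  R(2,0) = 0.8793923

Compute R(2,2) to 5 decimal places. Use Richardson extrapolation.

0.88011

Richardson extrapolation on the trapezoidal column (denominator 4−1=3):
R(1,1) = 0.8772417 + (0.8772417 − 0.8686693)/3 = 0.8800992
R(2,1) = 0.8793923 + (0.8793923 − 0.8772417)/3 = 0.8801092
R(2,2) = (16·0.8801092 − 0.8800992) / 15 = 0.8801099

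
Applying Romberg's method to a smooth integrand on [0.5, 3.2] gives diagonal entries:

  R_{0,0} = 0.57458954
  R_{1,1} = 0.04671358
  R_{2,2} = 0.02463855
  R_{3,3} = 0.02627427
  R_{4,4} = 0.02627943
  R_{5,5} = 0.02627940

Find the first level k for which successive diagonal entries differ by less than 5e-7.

|R_{1,1} − R_{0,0}| = 0.52787596 ≥ 5e-7
|R_{2,2} − R_{1,1}| = 0.02207503 ≥ 5e-7
|R_{3,3} − R_{2,2}| = 0.00163572 ≥ 5e-7
|R_{4,4} − R_{3,3}| = 0.00000516 ≥ 5e-7
|R_{5,5} − R_{4,4}| = 0.00000003 < 5e-7

k = 5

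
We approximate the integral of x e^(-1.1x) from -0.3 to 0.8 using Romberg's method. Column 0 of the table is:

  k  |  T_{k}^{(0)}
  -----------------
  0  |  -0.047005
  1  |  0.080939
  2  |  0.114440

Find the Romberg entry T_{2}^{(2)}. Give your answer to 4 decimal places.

T_{1}^{(1)} = (4·0.080939 − (-0.047005)) / 3 = 0.123587
T_{2}^{(1)} = (4·0.114440 − 0.080939) / 3 = 0.125607
T_{2}^{(2)} = 0.125607 + (0.125607 − 0.123587)/15 = 0.125742

0.1257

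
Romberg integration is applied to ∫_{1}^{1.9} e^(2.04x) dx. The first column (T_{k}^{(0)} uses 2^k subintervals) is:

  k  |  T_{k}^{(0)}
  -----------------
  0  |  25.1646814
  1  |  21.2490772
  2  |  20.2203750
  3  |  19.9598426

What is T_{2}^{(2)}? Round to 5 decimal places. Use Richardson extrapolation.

19.87305

Richardson extrapolation on the trapezoidal column (denominator 4−1=3):
T_{1}^{(1)} = 21.2490772 + (21.2490772 − 25.1646814)/3 = 19.9438758
T_{2}^{(1)} = 20.2203750 + (20.2203750 − 21.2490772)/3 = 19.8774743
T_{2}^{(2)} = 19.8774743 + (19.8774743 − 19.9438758)/15 = 19.8730475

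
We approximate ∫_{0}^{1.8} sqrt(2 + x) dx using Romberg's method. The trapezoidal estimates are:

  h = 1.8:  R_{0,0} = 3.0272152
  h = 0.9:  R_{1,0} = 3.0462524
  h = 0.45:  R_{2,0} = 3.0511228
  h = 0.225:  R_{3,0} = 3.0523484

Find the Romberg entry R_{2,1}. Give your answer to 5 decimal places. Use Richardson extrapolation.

Richardson extrapolation on the trapezoidal column (denominator 4−1=3):
R_{2,1} = 3.0511228 + (3.0511228 − 3.0462524)/3 = 3.0527463

3.05275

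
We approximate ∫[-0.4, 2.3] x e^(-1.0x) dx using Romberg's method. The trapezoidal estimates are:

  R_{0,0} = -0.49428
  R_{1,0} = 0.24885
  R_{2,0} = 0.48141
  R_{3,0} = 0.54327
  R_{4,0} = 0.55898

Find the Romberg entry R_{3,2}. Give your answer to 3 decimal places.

0.564

Richardson extrapolation on the trapezoidal column (denominator 4−1=3):
R_{2,1} = (4·0.48141 − 0.24885) / 3 = 0.55893
R_{3,1} = (4·0.54327 − 0.48141) / 3 = 0.56389
R_{3,2} = (16·0.56389 − 0.55893) / 15 = 0.56422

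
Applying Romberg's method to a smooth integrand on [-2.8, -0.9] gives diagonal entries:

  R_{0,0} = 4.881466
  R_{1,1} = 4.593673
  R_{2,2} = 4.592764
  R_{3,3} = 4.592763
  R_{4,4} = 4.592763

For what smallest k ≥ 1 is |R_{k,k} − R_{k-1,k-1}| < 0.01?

|R_{1,1} − R_{0,0}| = 0.287793 ≥ 0.01
|R_{2,2} − R_{1,1}| = 0.000909 < 0.01

k = 2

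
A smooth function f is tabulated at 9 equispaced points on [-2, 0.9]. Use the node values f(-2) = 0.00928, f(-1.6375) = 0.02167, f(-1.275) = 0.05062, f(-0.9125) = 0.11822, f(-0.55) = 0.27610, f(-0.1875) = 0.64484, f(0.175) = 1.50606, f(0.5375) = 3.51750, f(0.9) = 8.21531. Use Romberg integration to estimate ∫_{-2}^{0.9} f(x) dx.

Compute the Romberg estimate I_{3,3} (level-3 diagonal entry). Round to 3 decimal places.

3.508

I_{0,0} (trapezoid, 1 panel, h=2.9000): 11.92566
I_{1,0} (trapezoid, 2 panels, h=1.4500): 6.36317
I_{2,0} (trapezoid, 4 panels, h=0.7250): 4.31018
I_{3,0} (trapezoid, 8 panels, h=0.3625): 3.71465
I_{1,1} = 6.36317 + (6.36317 − 11.92566)/3 = 4.50901
I_{2,1} = 4.31018 + (4.31018 − 6.36317)/3 = 3.62585
I_{3,1} = 3.71465 + (3.71465 − 4.31018)/3 = 3.51614
I_{2,2} = 3.62585 + (3.62585 − 4.50901)/15 = 3.56697
I_{3,2} = 3.51614 + (3.51614 − 3.62585)/15 = 3.50883
I_{3,3} = 3.50883 + (3.50883 − 3.56697)/63 = 3.50791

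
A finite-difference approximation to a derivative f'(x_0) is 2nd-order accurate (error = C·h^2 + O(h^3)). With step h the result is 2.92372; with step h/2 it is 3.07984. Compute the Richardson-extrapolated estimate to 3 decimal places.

3.132

The leading error scales as h^2; refining by a factor of 2 reduces it by 2^2 = 4.
Extrapolated value = (4·A(h/2) − A(h)) / (4 − 1)
= (4·3.07984 − 2.92372) / 3
= 9.39564 / 3 = 3.13188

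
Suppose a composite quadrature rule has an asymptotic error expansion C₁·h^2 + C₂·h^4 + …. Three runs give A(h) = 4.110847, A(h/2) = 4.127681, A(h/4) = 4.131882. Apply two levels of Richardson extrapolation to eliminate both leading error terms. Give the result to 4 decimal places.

First eliminate the h^2 term (factor 2^2 = 4):
  B₁ = (4·4.127681 − 4.110847)/3 = 4.133292
  B₂ = (4·4.131882 − 4.127681)/3 = 4.133282
Then eliminate the h^4 term (factor 2^4 = 16):
  (16·4.133282 − 4.133292)/15 = 4.133281

4.1333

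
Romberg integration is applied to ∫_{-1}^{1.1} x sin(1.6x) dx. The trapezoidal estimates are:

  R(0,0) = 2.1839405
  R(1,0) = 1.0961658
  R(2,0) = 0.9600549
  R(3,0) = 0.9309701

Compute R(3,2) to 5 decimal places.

R(2,1) = 0.9600549 + (0.9600549 − 1.0961658)/3 = 0.9146846
R(3,1) = (4·0.9309701 − 0.9600549) / 3 = 0.9212752
R(3,2) = 0.9212752 + (0.9212752 − 0.9146846)/15 = 0.9217146

0.92171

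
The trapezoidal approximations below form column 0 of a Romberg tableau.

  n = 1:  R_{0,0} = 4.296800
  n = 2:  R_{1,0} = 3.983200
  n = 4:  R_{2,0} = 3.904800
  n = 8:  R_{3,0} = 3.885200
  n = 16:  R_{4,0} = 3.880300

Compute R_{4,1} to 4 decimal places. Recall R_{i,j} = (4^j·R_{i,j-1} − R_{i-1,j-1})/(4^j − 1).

3.8787

Richardson extrapolation on the trapezoidal column (denominator 4−1=3):
R_{4,1} = (4·3.880300 − 3.885200) / 3 = 3.878667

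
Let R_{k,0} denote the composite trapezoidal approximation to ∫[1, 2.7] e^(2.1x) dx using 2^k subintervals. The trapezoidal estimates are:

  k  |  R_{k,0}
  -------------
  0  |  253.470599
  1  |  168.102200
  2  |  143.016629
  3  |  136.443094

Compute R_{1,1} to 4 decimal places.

R_{1,1} = 168.102200 + (168.102200 − 253.470599)/3 = 139.646067

139.6461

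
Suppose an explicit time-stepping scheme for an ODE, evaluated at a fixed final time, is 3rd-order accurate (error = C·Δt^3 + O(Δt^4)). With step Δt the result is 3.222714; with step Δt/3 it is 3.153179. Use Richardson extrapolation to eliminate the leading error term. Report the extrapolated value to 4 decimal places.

3.1505

Extrapolated value = (27·A(Δt/3) − A(Δt)) / (27 − 1)
= (27·3.153179 − 3.222714) / 26
= 81.913119 / 26 = 3.150505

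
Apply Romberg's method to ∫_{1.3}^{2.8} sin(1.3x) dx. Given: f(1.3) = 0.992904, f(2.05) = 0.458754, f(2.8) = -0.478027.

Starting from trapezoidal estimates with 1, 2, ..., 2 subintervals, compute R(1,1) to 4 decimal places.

R(0,0) (trapezoid, 1 panel, h=1.5000): 0.386158
R(1,0) (trapezoid, 2 panels, h=0.7500): 0.537144
R(1,1) = 0.537144 + (0.537144 − 0.386158)/3 = 0.587473

0.5875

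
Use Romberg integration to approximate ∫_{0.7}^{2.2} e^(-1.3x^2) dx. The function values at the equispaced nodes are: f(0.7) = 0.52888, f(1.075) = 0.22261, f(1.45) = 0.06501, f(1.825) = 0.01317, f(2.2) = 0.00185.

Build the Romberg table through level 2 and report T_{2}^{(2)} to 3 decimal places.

0.201

T_{0}^{(0)} (trapezoid, 1 panel, h=1.5000): 0.39805
T_{1}^{(0)} (trapezoid, 2 panels, h=0.7500): 0.24778
T_{2}^{(0)} (trapezoid, 4 panels, h=0.3750): 0.21231
T_{1}^{(1)} = 0.24778 + (0.24778 − 0.39805)/3 = 0.19769
T_{2}^{(1)} = 0.21231 + (0.21231 − 0.24778)/3 = 0.20049
T_{2}^{(2)} = 0.20049 + (0.20049 − 0.19769)/15 = 0.20068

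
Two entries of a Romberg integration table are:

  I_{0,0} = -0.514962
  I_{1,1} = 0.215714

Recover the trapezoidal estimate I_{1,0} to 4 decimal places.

0.0330

From I_{1,1} = (4·I_{1,0} − I_{0,0})/3, solve for I_{1,0}:
4·I_{1,0} = 3·0.215714 + (-0.514962) = 0.132180
I_{1,0} = 0.033045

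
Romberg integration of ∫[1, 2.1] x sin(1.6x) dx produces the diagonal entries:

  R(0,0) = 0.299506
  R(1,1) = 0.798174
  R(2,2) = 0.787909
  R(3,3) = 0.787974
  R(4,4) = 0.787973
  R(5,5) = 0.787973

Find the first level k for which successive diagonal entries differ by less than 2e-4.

k = 3

|R(1,1) − R(0,0)| = 0.498668 ≥ 2e-4
|R(2,2) − R(1,1)| = 0.010265 ≥ 2e-4
|R(3,3) − R(2,2)| = 0.000065 < 2e-4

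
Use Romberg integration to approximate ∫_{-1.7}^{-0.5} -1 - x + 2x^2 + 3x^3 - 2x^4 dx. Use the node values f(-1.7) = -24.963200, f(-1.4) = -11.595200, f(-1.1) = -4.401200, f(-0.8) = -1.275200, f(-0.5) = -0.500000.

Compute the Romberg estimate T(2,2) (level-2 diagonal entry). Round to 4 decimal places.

-8.5721

T(0,0) (trapezoid, 1 panel, h=1.2000): -15.277920
T(1,0) (trapezoid, 2 panels, h=0.6000): -10.279680
T(2,0) (trapezoid, 4 panels, h=0.3000): -9.000960
T(1,1) = -10.279680 + (-10.279680 − (-15.277920))/3 = -8.613600
T(2,1) = -9.000960 + (-9.000960 − (-10.279680))/3 = -8.574720
T(2,2) = -8.574720 + (-8.574720 − (-8.613600))/15 = -8.572128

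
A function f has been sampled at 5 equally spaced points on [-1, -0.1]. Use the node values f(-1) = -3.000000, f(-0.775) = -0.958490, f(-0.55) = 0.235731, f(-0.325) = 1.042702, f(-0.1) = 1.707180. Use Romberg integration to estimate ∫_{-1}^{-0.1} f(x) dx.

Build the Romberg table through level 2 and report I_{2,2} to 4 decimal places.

-0.0353

I_{0,0} (trapezoid, 1 panel, h=0.9000): -0.581769
I_{1,0} (trapezoid, 2 panels, h=0.4500): -0.184806
I_{2,0} (trapezoid, 4 panels, h=0.2250): -0.073455
I_{1,1} = -0.184806 + (-0.184806 − (-0.581769))/3 = -0.052485
I_{2,1} = -0.073455 + (-0.073455 − (-0.184806))/3 = -0.036338
I_{2,2} = -0.036338 + (-0.036338 − (-0.052485))/15 = -0.035262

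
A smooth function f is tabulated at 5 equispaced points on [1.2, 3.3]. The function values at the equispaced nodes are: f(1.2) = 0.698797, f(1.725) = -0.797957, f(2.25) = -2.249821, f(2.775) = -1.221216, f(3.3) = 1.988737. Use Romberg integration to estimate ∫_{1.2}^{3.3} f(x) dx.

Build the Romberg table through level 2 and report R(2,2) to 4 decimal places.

R(0,0) (trapezoid, 1 panel, h=2.1000): 2.821911
R(1,0) (trapezoid, 2 panels, h=1.0500): -0.951357
R(2,0) (trapezoid, 4 panels, h=0.5250): -1.535744
R(1,1) = -0.951357 + (-0.951357 − 2.821911)/3 = -2.209113
R(2,1) = -1.535744 + (-1.535744 − (-0.951357))/3 = -1.730540
R(2,2) = -1.730540 + (-1.730540 − (-2.209113))/15 = -1.698635

-1.6986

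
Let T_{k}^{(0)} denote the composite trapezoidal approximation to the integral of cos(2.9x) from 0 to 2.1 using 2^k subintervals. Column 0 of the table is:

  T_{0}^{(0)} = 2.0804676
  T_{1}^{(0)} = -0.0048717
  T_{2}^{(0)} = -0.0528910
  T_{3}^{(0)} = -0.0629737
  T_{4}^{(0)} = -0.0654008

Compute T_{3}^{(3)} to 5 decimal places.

-0.06679

T_{1}^{(1)} = (4·(-0.0048717) − 2.0804676) / 3 = -0.6999848
T_{2}^{(1)} = -0.0528910 + (-0.0528910 − (-0.0048717))/3 = -0.0688974
T_{3}^{(1)} = (4·(-0.0629737) − (-0.0528910)) / 3 = -0.0663346
T_{2}^{(2)} = -0.0688974 + (-0.0688974 − (-0.6999848))/15 = -0.0268249
T_{3}^{(2)} = (16·(-0.0663346) − (-0.0688974)) / 15 = -0.0661637
T_{3}^{(3)} = -0.0661637 + (-0.0661637 − (-0.0268249))/63 = -0.0667881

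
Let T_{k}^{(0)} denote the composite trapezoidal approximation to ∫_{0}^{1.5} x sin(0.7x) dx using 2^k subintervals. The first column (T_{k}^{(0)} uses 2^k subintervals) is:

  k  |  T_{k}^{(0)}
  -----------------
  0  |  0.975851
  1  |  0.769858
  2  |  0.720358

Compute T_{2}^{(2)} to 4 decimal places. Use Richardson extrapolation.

0.7040

T_{1}^{(1)} = 0.769858 + (0.769858 − 0.975851)/3 = 0.701194
T_{2}^{(1)} = 0.720358 + (0.720358 − 0.769858)/3 = 0.703858
T_{2}^{(2)} = (16·0.703858 − 0.701194) / 15 = 0.704036
(Column j=1 coincides with Simpson's rule on the same nodes.)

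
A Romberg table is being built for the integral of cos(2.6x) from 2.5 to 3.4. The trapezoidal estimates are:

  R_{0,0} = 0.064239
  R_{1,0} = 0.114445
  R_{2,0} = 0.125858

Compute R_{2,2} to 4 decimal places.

R_{1,1} = 0.114445 + (0.114445 − 0.064239)/3 = 0.131180
R_{2,1} = 0.125858 + (0.125858 − 0.114445)/3 = 0.129662
R_{2,2} = (16·0.129662 − 0.131180) / 15 = 0.129561

0.1296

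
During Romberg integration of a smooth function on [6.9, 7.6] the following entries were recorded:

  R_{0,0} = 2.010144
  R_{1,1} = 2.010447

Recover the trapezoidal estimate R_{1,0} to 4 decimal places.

From R_{1,1} = (4·R_{1,0} − R_{0,0})/3, solve for R_{1,0}:
4·R_{1,0} = 3·2.010447 + 2.010144 = 8.041485
R_{1,0} = 2.010371

2.0104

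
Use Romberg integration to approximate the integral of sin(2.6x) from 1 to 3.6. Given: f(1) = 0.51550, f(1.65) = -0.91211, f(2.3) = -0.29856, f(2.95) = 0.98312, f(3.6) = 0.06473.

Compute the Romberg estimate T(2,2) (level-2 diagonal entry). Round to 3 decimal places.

T(0,0) (trapezoid, 1 panel, h=2.6000): 0.75430
T(1,0) (trapezoid, 2 panels, h=1.3000): -0.01098
T(2,0) (trapezoid, 4 panels, h=0.6500): 0.04067
T(1,1) = -0.01098 + (-0.01098 − 0.75430)/3 = -0.26607
T(2,1) = 0.04067 + (0.04067 − (-0.01098))/3 = 0.05789
T(2,2) = 0.05789 + (0.05789 − (-0.26607))/15 = 0.07949

0.079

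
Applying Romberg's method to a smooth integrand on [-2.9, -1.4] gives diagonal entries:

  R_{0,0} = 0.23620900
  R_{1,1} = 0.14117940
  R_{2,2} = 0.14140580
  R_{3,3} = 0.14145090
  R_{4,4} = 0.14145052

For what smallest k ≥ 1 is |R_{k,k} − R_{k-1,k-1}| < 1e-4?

|R_{1,1} − R_{0,0}| = 0.09502960 ≥ 1e-4
|R_{2,2} − R_{1,1}| = 0.00022640 ≥ 1e-4
|R_{3,3} − R_{2,2}| = 0.00004510 < 1e-4

k = 3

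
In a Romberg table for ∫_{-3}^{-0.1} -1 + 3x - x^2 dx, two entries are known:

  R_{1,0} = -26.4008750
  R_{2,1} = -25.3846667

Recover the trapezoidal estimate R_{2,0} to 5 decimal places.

-25.63872

From R_{2,1} = (4·R_{2,0} − R_{1,0})/3, solve for R_{2,0}:
4·R_{2,0} = 3·(-25.3846667) + (-26.4008750) = -102.5548751
R_{2,0} = -25.6387188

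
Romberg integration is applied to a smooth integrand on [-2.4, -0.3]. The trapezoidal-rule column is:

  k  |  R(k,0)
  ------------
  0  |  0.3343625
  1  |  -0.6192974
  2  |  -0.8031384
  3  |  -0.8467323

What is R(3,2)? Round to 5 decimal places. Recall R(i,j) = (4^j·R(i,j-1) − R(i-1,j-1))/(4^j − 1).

-0.86105

Richardson extrapolation on the trapezoidal column (denominator 4−1=3):
R(2,1) = (4·(-0.8031384) − (-0.6192974)) / 3 = -0.8644187
R(3,1) = (4·(-0.8467323) − (-0.8031384)) / 3 = -0.8612636
R(3,2) = -0.8612636 + (-0.8612636 − (-0.8644187))/15 = -0.8610533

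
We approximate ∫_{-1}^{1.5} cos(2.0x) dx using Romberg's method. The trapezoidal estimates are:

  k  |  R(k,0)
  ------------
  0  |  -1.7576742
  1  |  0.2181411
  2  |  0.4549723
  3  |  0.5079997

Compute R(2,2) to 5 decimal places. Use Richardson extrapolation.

R(1,1) = 0.2181411 + (0.2181411 − (-1.7576742))/3 = 0.8767462
R(2,1) = 0.4549723 + (0.4549723 − 0.2181411)/3 = 0.5339160
R(2,2) = 0.5339160 + (0.5339160 − 0.8767462)/15 = 0.5110607

0.51106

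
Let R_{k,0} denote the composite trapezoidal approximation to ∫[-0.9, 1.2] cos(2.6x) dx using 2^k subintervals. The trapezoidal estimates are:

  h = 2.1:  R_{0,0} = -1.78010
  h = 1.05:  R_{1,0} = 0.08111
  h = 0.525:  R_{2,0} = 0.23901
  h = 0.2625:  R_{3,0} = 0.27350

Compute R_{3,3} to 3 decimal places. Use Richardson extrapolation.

Richardson extrapolation on the trapezoidal column (denominator 4−1=3):
R_{1,1} = 0.08111 + (0.08111 − (-1.78010))/3 = 0.70151
R_{2,1} = (4·0.23901 − 0.08111) / 3 = 0.29164
R_{3,1} = 0.27350 + (0.27350 − 0.23901)/3 = 0.28500
R_{2,2} = (16·0.29164 − 0.70151) / 15 = 0.26432
R_{3,2} = 0.28500 + (0.28500 − 0.29164)/15 = 0.28456
R_{3,3} = (64·0.28456 − 0.26432) / 63 = 0.28488
(Column j=1 coincides with Simpson's rule on the same nodes.)

0.285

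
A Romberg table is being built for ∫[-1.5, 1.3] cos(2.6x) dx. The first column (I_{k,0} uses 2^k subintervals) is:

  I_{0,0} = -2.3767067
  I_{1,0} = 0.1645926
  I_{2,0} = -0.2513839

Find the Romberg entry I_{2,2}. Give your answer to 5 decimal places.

-0.48349

Richardson extrapolation on the trapezoidal column (denominator 4−1=3):
I_{1,1} = 0.1645926 + (0.1645926 − (-2.3767067))/3 = 1.0116924
I_{2,1} = -0.2513839 + (-0.2513839 − 0.1645926)/3 = -0.3900427
I_{2,2} = -0.3900427 + (-0.3900427 − 1.0116924)/15 = -0.4834917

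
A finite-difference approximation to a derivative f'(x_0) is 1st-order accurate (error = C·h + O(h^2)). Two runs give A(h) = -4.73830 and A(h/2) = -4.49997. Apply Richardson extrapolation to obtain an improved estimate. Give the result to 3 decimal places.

-4.262

The leading error scales as h; refining by a factor of 2 reduces it by 2^1 = 2.
Extrapolated value = (2·A(h/2) − A(h)) / (2 − 1)
= (2·(-4.49997) − (-4.73830)) / 1
= -4.26164 / 1 = -4.26164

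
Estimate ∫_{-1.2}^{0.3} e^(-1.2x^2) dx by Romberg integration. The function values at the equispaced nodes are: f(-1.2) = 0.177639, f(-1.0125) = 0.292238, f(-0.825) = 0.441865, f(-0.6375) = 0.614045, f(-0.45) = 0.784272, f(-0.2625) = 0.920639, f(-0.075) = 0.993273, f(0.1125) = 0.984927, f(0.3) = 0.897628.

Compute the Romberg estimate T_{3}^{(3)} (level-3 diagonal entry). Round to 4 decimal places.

1.0476

T_{0}^{(0)} (trapezoid, 1 panel, h=1.5000): 0.806450
T_{1}^{(0)} (trapezoid, 2 panels, h=0.7500): 0.991429
T_{2}^{(0)} (trapezoid, 4 panels, h=0.3750): 1.033891
T_{3}^{(0)} (trapezoid, 8 panels, h=0.1875): 1.044167
T_{1}^{(1)} = 0.991429 + (0.991429 − 0.806450)/3 = 1.053089
T_{2}^{(1)} = 1.033891 + (1.033891 − 0.991429)/3 = 1.048045
T_{3}^{(1)} = 1.044167 + (1.044167 − 1.033891)/3 = 1.047592
T_{2}^{(2)} = 1.048045 + (1.048045 − 1.053089)/15 = 1.047709
T_{3}^{(2)} = 1.047592 + (1.047592 − 1.048045)/15 = 1.047562
T_{3}^{(3)} = 1.047562 + (1.047562 − 1.047709)/63 = 1.047560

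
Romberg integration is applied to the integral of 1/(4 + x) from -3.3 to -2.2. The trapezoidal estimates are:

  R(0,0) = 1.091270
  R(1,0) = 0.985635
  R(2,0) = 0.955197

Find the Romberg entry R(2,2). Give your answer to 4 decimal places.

Richardson extrapolation on the trapezoidal column (denominator 4−1=3):
R(1,1) = (4·0.985635 − 1.091270) / 3 = 0.950423
R(2,1) = 0.955197 + (0.955197 − 0.985635)/3 = 0.945051
R(2,2) = (16·0.945051 − 0.950423) / 15 = 0.944693
(Column j=1 coincides with Simpson's rule on the same nodes.)

0.9447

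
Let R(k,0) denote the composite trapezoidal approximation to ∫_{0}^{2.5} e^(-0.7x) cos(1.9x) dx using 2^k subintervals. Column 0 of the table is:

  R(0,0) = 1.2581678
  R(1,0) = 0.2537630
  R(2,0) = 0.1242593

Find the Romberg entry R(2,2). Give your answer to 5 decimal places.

R(1,1) = 0.2537630 + (0.2537630 − 1.2581678)/3 = -0.0810386
R(2,1) = (4·0.1242593 − 0.2537630) / 3 = 0.0810914
R(2,2) = 0.0810914 + (0.0810914 − (-0.0810386))/15 = 0.0919001

0.09190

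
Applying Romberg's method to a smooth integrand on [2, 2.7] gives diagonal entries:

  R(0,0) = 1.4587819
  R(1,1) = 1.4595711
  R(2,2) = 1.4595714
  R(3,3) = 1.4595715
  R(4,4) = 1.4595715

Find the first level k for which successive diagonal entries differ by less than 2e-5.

|R(1,1) − R(0,0)| = 0.0007892 ≥ 2e-5
|R(2,2) − R(1,1)| = 0.0000003 < 2e-5

k = 2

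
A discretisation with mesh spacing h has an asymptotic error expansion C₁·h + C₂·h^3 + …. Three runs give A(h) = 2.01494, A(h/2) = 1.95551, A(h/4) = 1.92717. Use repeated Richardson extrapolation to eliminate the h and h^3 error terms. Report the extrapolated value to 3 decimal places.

1.899

First eliminate the h term (factor 2^1 = 2):
  B₁ = (2·1.95551 − 2.01494)/1 = 1.89608
  B₂ = (2·1.92717 − 1.95551)/1 = 1.89883
Then eliminate the h^3 term (factor 2^3 = 8):
  (8·1.89883 − 1.89608)/7 = 1.89922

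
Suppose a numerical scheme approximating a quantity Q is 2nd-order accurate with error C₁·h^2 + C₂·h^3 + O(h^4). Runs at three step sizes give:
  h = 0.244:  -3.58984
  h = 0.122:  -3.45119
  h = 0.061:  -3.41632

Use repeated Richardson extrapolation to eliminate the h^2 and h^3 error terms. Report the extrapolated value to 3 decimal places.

-3.405

First eliminate the h^2 term (factor 2^2 = 4):
  B₁ = (4·(-3.45119) − (-3.58984))/3 = -3.40497
  B₂ = (4·(-3.41632) − (-3.45119))/3 = -3.40470
Then eliminate the h^3 term (factor 2^3 = 8):
  (8·(-3.40470) − (-3.40497))/7 = -3.40466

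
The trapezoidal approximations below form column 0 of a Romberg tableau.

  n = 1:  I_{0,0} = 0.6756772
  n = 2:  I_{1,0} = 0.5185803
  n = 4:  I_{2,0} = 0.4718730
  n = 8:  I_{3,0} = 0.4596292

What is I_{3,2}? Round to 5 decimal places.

0.45550

I_{2,1} = 0.4718730 + (0.4718730 − 0.5185803)/3 = 0.4563039
I_{3,1} = (4·0.4596292 − 0.4718730) / 3 = 0.4555479
I_{3,2} = 0.4555479 + (0.4555479 − 0.4563039)/15 = 0.4554975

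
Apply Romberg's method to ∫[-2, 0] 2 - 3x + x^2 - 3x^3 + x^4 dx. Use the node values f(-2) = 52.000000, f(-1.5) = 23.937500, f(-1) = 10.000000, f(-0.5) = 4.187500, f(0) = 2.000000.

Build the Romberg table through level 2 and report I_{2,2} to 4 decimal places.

I_{0,0} (trapezoid, 1 panel, h=2.0000): 54.000000
I_{1,0} (trapezoid, 2 panels, h=1.0000): 37.000000
I_{2,0} (trapezoid, 4 panels, h=0.5000): 32.562500
I_{1,1} = 37.000000 + (37.000000 − 54.000000)/3 = 31.333333
I_{2,1} = 32.562500 + (32.562500 − 37.000000)/3 = 31.083333
I_{2,2} = 31.083333 + (31.083333 − 31.333333)/15 = 31.066666

31.0667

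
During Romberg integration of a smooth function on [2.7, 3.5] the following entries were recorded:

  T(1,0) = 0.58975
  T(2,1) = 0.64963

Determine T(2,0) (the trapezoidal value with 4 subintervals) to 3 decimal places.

0.635

From T(2,1) = (4·T(2,0) − T(1,0))/3, solve for T(2,0):
4·T(2,0) = 3·0.64963 + 0.58975 = 2.53864
T(2,0) = 0.63466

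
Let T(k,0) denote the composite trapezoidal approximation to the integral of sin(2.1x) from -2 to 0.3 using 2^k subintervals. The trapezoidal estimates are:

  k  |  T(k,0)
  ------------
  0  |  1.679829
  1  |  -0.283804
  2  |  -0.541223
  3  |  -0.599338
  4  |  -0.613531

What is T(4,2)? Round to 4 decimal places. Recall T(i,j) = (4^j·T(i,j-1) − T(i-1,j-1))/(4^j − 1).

-0.6182

T(3,1) = -0.599338 + (-0.599338 − (-0.541223))/3 = -0.618710
T(4,1) = (4·(-0.613531) − (-0.599338)) / 3 = -0.618262
T(4,2) = (16·(-0.618262) − (-0.618710)) / 15 = -0.618232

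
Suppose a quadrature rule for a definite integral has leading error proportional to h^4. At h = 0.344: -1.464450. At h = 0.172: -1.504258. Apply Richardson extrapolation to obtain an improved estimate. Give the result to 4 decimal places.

The leading error scales as h^4; refining by a factor of 2 reduces it by 2^4 = 16.
Extrapolated value = (16·A(h/2) − A(h)) / (16 − 1)
= (16·(-1.504258) − (-1.464450)) / 15
= -22.603678 / 15 = -1.506912

-1.5069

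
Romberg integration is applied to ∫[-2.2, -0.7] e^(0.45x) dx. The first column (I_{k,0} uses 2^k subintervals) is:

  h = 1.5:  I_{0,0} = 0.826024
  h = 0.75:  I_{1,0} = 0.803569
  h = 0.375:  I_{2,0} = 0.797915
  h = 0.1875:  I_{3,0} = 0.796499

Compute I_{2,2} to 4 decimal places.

0.7960

Richardson extrapolation on the trapezoidal column (denominator 4−1=3):
I_{1,1} = (4·0.803569 − 0.826024) / 3 = 0.796084
I_{2,1} = 0.797915 + (0.797915 − 0.803569)/3 = 0.796030
I_{2,2} = (16·0.796030 − 0.796084) / 15 = 0.796026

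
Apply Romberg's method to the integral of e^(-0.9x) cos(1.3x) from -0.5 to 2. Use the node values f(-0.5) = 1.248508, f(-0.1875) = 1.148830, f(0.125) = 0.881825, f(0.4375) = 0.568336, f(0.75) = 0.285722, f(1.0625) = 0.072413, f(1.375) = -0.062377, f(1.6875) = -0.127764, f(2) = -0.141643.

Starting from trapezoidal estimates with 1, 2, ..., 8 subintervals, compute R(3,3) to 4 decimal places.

1.0383

R(0,0) (trapezoid, 1 panel, h=2.5000): 1.383581
R(1,0) (trapezoid, 2 panels, h=1.2500): 1.048943
R(2,0) (trapezoid, 4 panels, h=0.6250): 1.036627
R(3,0) (trapezoid, 8 panels, h=0.3125): 1.037630
R(1,1) = 1.048943 + (1.048943 − 1.383581)/3 = 0.937397
R(2,1) = 1.036627 + (1.036627 − 1.048943)/3 = 1.032522
R(3,1) = 1.037630 + (1.037630 − 1.036627)/3 = 1.037964
R(2,2) = 1.032522 + (1.032522 − 0.937397)/15 = 1.038864
R(3,2) = 1.037964 + (1.037964 − 1.032522)/15 = 1.038327
R(3,3) = 1.038327 + (1.038327 − 1.038864)/63 = 1.038318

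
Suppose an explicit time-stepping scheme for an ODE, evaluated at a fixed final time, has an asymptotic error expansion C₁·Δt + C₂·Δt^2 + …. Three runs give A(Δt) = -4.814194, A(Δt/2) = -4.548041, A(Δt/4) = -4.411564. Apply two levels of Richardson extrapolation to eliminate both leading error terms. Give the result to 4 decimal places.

First eliminate the Δt term (factor 2^1 = 2):
  B₁ = (2·(-4.548041) − (-4.814194))/1 = -4.281888
  B₂ = (2·(-4.411564) − (-4.548041))/1 = -4.275087
Then eliminate the Δt^2 term (factor 2^2 = 4):
  (4·(-4.275087) − (-4.281888))/3 = -4.272820

-4.2728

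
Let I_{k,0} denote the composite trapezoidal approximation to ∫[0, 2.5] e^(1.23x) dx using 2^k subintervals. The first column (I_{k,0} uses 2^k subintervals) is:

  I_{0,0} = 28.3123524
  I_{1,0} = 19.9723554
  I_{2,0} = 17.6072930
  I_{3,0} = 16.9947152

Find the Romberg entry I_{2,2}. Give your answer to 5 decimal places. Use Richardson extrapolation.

16.79404

I_{1,1} = 19.9723554 + (19.9723554 − 28.3123524)/3 = 17.1923564
I_{2,1} = (4·17.6072930 − 19.9723554) / 3 = 16.8189389
I_{2,2} = (16·16.8189389 − 17.1923564) / 15 = 16.7940444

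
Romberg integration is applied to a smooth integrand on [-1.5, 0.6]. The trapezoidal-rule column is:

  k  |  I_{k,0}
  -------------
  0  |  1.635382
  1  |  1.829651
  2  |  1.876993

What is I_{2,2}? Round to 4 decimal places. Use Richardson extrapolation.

1.8927

Richardson extrapolation on the trapezoidal column (denominator 4−1=3):
I_{1,1} = 1.829651 + (1.829651 − 1.635382)/3 = 1.894407
I_{2,1} = (4·1.876993 − 1.829651) / 3 = 1.892774
I_{2,2} = 1.892774 + (1.892774 − 1.894407)/15 = 1.892665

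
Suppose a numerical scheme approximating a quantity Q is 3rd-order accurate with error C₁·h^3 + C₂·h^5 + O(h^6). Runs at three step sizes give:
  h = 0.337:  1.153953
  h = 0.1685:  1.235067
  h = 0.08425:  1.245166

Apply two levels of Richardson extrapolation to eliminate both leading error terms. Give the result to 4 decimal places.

1.2466

First eliminate the h^3 term (factor 2^3 = 8):
  B₁ = (8·1.235067 − 1.153953)/7 = 1.246655
  B₂ = (8·1.245166 − 1.235067)/7 = 1.246609
Then eliminate the h^5 term (factor 2^5 = 32):
  (32·1.246609 − 1.246655)/31 = 1.246608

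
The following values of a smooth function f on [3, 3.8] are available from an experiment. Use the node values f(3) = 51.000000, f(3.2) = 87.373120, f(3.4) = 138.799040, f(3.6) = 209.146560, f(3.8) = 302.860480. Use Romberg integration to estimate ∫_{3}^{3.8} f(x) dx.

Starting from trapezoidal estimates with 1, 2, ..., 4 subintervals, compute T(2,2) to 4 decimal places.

T(0,0) (trapezoid, 1 panel, h=0.8000): 141.544192
T(1,0) (trapezoid, 2 panels, h=0.4000): 126.291712
T(2,0) (trapezoid, 4 panels, h=0.2000): 122.449792
T(1,1) = 126.291712 + (126.291712 − 141.544192)/3 = 121.207552
T(2,1) = 122.449792 + (122.449792 − 126.291712)/3 = 121.169152
T(2,2) = 121.169152 + (121.169152 − 121.207552)/15 = 121.166592

121.1666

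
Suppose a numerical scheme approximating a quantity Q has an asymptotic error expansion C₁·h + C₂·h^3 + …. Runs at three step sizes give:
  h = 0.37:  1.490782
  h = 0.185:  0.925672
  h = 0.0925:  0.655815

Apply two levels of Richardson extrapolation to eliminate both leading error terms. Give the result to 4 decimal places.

First eliminate the h term (factor 2^1 = 2):
  B₁ = (2·0.925672 − 1.490782)/1 = 0.360562
  B₂ = (2·0.655815 − 0.925672)/1 = 0.385958
Then eliminate the h^3 term (factor 2^3 = 8):
  (8·0.385958 − 0.360562)/7 = 0.389586

0.3896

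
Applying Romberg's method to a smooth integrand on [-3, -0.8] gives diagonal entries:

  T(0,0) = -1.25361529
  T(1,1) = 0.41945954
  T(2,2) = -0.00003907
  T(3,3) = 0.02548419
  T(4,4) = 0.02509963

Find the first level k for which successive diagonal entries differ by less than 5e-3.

|T(1,1) − T(0,0)| = 1.67307483 ≥ 5e-3
|T(2,2) − T(1,1)| = 0.41949861 ≥ 5e-3
|T(3,3) − T(2,2)| = 0.02552326 ≥ 5e-3
|T(4,4) − T(3,3)| = 0.00038456 < 5e-3

k = 4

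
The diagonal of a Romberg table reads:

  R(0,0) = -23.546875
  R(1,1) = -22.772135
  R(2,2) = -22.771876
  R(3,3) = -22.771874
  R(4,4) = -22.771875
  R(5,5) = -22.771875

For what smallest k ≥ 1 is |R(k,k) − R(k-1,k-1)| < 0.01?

|R(1,1) − R(0,0)| = 0.774740 ≥ 0.01
|R(2,2) − R(1,1)| = 0.000259 < 0.01

k = 2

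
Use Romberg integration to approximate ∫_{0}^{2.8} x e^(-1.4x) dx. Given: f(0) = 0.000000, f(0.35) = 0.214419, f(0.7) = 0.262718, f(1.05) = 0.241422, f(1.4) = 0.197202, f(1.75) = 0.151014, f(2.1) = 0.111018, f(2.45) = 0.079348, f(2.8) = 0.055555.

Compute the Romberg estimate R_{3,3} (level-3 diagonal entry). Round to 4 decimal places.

R_{0,0} (trapezoid, 1 panel, h=2.8000): 0.077777
R_{1,0} (trapezoid, 2 panels, h=1.4000): 0.314971
R_{2,0} (trapezoid, 4 panels, h=0.7000): 0.419101
R_{3,0} (trapezoid, 8 panels, h=0.3500): 0.449721
R_{1,1} = 0.314971 + (0.314971 − 0.077777)/3 = 0.394036
R_{2,1} = 0.419101 + (0.419101 − 0.314971)/3 = 0.453811
R_{3,1} = 0.449721 + (0.449721 − 0.419101)/3 = 0.459928
R_{2,2} = 0.453811 + (0.453811 − 0.394036)/15 = 0.457796
R_{3,2} = 0.459928 + (0.459928 − 0.453811)/15 = 0.460336
R_{3,3} = 0.460336 + (0.460336 − 0.457796)/63 = 0.460376

0.4604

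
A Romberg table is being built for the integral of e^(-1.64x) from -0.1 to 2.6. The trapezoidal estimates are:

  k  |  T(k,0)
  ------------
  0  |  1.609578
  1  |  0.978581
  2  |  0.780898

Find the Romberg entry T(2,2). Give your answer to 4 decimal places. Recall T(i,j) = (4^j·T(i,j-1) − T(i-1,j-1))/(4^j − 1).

0.7115

T(1,1) = 0.978581 + (0.978581 − 1.609578)/3 = 0.768249
T(2,1) = 0.780898 + (0.780898 − 0.978581)/3 = 0.715004
T(2,2) = (16·0.715004 − 0.768249) / 15 = 0.711454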